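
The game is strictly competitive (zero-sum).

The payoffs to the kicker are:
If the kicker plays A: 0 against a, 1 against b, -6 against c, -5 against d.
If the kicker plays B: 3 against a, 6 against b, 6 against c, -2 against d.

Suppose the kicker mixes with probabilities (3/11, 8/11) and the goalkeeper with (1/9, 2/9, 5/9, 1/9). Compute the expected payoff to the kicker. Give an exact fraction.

245/99

Against (1/9, 2/9, 5/9, 1/9), each row's expected payoff is A: -11/3; B: 43/9.
Taking the (3/11, 8/11)-weighted average: (3/11)·(-11/3) + (8/11)·(43/9) = 245/99.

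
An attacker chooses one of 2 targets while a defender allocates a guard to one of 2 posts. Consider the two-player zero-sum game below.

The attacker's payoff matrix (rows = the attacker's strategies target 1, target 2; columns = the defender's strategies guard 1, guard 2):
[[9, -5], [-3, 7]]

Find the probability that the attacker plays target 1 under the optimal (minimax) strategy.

Row minima are -5 and -3, so the attacker's maximin is -3; column maxima are 9 and 7, so the defender's minimax is 7. These differ, so the equilibrium is in mixed strategies.
Let the attacker play target 1 with probability p. The defender is indifferent when 9p − 3(1−p) = −5p + 7(1−p), giving p = 5/12.

5/12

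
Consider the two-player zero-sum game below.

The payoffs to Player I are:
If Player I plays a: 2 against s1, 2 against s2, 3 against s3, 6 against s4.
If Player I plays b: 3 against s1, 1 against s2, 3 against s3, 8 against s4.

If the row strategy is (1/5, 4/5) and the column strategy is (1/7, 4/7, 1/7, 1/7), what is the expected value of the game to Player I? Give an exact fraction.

13/5

Against (1/7, 4/7, 1/7, 1/7), each row's expected payoff is a: 19/7; b: 18/7.
Taking the (1/5, 4/5)-weighted average: (1/5)·(19/7) + (4/5)·(18/7) = 13/5.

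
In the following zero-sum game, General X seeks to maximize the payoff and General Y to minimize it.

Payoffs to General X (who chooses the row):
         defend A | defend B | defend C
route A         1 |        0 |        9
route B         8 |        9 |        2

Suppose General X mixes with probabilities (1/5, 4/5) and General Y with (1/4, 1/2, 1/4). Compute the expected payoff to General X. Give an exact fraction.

Against (1/4, 1/2, 1/4), each row's expected payoff is route A: 5/2; route B: 7.
Taking the (1/5, 4/5)-weighted average: (1/5)·(5/2) + (4/5)·(7) = 61/10.

61/10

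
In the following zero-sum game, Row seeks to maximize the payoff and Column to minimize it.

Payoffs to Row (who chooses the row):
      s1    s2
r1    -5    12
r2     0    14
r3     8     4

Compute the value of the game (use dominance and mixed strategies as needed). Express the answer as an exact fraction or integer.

56/9

Row r1 is strictly dominated by row r2, so Row never plays it.
The remaining 2×2 game on (r2, r3) × (s1, s2) has no saddle point. Let Row play r2 with probability p; indifference gives 8(1−p) = 14p + 4(1−p), so p = 2/9.
Similarly Column's optimal q on s1 is 5/9, and the value is 0·(5/9) + (14)·(4/9) = 56/9.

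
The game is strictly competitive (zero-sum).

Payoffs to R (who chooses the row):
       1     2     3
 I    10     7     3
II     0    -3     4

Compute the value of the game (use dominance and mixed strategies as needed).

37/11

Column 1 is strictly dominated by 2 for C (it gives R more in every row).
The remaining 2×2 game on (I, II) × (2, 3) has no saddle point. Let R play I with probability p; indifference gives 7p − 3(1−p) = 3p + 4(1−p), so p = 7/11.
Similarly C's optimal q on 2 is 1/11, and the value is 7·(1/11) + (3)·(10/11) = 37/11.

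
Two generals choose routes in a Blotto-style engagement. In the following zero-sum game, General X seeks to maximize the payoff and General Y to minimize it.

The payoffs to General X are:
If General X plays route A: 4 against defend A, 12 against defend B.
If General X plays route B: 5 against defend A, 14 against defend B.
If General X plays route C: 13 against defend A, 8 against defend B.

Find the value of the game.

Row route A is strictly dominated by row route B, so General X never plays it.
The remaining 2×2 game on (route B, route C) × (defend A, defend B) has no saddle point. Let General X play route B with probability p; indifference gives 5p + 13(1−p) = 14p + 8(1−p), so p = 5/14.
Similarly General Y's optimal q on defend A is 3/7, and the value is 5·(3/7) + (14)·(4/7) = 71/7.

71/7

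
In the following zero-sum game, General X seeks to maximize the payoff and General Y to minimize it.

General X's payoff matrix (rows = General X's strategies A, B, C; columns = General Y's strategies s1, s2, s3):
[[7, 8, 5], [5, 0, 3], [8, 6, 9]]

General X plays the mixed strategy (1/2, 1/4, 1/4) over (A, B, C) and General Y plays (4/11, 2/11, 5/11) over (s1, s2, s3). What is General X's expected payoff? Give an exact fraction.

Against (4/11, 2/11, 5/11), each row's expected payoff is A: 69/11; B: 35/11; C: 89/11.
Taking the (1/2, 1/4, 1/4)-weighted average: (1/2)·(69/11) + (1/4)·(35/11) + (1/4)·(89/11) = 131/22.

131/22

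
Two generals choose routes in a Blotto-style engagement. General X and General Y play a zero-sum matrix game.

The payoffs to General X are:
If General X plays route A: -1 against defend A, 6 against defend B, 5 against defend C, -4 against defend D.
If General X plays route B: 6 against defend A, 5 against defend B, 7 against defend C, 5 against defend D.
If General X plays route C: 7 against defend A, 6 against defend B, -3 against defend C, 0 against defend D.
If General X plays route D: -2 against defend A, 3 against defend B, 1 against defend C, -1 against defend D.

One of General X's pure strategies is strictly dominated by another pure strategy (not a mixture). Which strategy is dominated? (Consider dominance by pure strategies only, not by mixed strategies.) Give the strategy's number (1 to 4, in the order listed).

Compare route D with route B: 6 > -2, 5 > 3, 7 > 1, 5 > -1.
So route B strictly dominates route D for General X; route D is strictly dominated.

4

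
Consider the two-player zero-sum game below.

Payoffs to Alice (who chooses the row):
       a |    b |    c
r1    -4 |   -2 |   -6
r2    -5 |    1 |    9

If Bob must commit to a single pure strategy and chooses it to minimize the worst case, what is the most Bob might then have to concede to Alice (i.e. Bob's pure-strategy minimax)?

The worst case (largest entry) in each column is a: -4, b: 1, c: 9.
The best (smallest) of these is -4.

-4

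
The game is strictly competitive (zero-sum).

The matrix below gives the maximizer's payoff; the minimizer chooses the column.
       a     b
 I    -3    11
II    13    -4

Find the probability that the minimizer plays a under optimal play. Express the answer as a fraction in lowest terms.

15/31

Row minima are -3 and -4, so the maximizer's maximin is -3; column maxima are 13 and 11, so the minimizer's minimax is 11. These differ, so the equilibrium is in mixed strategies.
Let the minimizer play a with probability q. The maximizer is indifferent when −3q + 11(1−q) = 13q − 4(1−q), giving q = 15/31.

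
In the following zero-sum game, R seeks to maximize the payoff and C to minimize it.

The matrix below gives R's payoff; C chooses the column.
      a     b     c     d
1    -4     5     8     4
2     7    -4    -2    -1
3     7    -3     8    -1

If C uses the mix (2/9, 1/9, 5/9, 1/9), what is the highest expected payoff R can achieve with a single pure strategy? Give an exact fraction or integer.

1: (-4)·(2/9) + (5)·(1/9) + (8)·(5/9) + (4)·(1/9) = 41/9.
2: (7)·(2/9) + (-4)·(1/9) + (-2)·(5/9) + (-1)·(1/9) = -1/9.
3: (7)·(2/9) + (-3)·(1/9) + (8)·(5/9) + (-1)·(1/9) = 50/9.
The best pure response is 3 with expected payoff 50/9.

50/9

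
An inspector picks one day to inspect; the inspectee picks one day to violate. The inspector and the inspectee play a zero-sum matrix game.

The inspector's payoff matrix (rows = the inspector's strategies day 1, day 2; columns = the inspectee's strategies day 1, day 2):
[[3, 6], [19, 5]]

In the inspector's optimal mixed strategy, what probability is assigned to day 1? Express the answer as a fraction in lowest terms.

14/17

Row minima are 3 and 5, so the inspector's maximin is 5; column maxima are 19 and 6, so the inspectee's minimax is 6. These differ, so the equilibrium is in mixed strategies.
Let the inspector play day 1 with probability p. The inspectee is indifferent when 3p + 19(1−p) = 6p + 5(1−p), giving p = 14/17.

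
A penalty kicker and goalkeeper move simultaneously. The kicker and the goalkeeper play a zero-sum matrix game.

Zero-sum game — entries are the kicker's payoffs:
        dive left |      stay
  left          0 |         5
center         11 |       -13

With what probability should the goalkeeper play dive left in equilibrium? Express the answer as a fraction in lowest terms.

Row minima are 0 and -13, so the kicker's maximin is 0; column maxima are 11 and 5, so the goalkeeper's minimax is 5. These differ, so the equilibrium is in mixed strategies.
Let the goalkeeper play dive left with probability q. The kicker is indifferent when 5(1−q) = 11q − 13(1−q), giving q = 18/29.

18/29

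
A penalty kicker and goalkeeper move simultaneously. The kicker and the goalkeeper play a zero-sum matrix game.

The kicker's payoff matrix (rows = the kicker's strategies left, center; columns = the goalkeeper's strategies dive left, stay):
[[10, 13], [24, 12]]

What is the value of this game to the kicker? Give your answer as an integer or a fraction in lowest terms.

64/5

Row minima are 10 and 12, so the kicker's maximin is 12; column maxima are 24 and 13, so the goalkeeper's minimax is 13. These differ, so the equilibrium is in mixed strategies.
Let the kicker play left with probability p. The goalkeeper is indifferent when 10p + 24(1−p) = 13p + 12(1−p), giving p = 4/5.
Let the goalkeeper play dive left with probability q. The kicker is indifferent when 10q + 13(1−q) = 24q + 12(1−q), giving q = 1/15.
The value is 10·(1/15) + (13)·(14/15) = 64/5.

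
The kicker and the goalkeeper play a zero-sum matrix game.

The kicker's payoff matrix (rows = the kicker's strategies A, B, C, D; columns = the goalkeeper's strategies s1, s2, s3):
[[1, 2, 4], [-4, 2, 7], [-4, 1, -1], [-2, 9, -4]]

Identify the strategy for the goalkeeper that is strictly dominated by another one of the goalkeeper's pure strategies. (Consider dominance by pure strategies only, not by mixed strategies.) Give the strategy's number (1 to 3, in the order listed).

2

The goalkeeper prefers columns that give the kicker less. Compare s2 with s1: 1 < 2, -4 < 2, -4 < 1, -2 < 9.
So s1 strictly dominates s2 for the goalkeeper; s2 is strictly dominated.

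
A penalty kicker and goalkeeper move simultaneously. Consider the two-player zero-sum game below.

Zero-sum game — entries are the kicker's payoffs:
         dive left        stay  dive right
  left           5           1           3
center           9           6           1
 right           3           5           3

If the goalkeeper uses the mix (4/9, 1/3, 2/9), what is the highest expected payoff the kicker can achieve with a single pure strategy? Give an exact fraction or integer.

left: (5)·(4/9) + (1)·(1/3) + (3)·(2/9) = 29/9.
center: (9)·(4/9) + (6)·(1/3) + (1)·(2/9) = 56/9.
right: (3)·(4/9) + (5)·(1/3) + (3)·(2/9) = 11/3.
The best pure response is center with expected payoff 56/9.

56/9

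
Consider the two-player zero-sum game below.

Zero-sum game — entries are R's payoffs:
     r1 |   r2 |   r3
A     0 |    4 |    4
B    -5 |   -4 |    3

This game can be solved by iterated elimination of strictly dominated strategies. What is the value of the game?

Column r3 is strictly dominated by r1 for C (0<4, -5<3); eliminate r3.
Row B is strictly dominated by row A (0>-5, 4>-4); eliminate B.
Column r2 is strictly dominated by r1 for C (0<4); eliminate r2.
Only (A, r1) remains, with payoff 0.

0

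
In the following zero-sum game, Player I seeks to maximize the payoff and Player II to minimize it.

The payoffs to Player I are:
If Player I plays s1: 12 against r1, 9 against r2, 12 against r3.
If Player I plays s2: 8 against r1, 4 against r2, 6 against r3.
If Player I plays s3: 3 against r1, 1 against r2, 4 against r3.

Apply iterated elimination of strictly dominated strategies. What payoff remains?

Column r3 is strictly dominated by r2 for Player II (9<12, 4<6, 1<4); eliminate r3.
Column r1 is strictly dominated by r2 for Player II (9<12, 4<8, 1<3); eliminate r1.
Row s2 is strictly dominated by row s1 (9>4); eliminate s2.
Row s3 is strictly dominated by row s1 (9>1); eliminate s3.
Only (s1, r2) remains, with payoff 9.

9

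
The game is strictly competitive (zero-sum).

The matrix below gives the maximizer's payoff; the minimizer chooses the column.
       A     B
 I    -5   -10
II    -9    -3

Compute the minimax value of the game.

-75/11

Row minima are -10 and -9, so the maximizer's maximin is -9; column maxima are -5 and -3, so the minimizer's minimax is -5. These differ, so the equilibrium is in mixed strategies.
Let the maximizer play I with probability p. The minimizer is indifferent when −5p − 9(1−p) = −10p − 3(1−p), giving p = 6/11.
Let the minimizer play A with probability q. The maximizer is indifferent when −5q − 10(1−q) = −9q − 3(1−q), giving q = 7/11.
The value is -5·(7/11) + (-10)·(4/11) = -75/11.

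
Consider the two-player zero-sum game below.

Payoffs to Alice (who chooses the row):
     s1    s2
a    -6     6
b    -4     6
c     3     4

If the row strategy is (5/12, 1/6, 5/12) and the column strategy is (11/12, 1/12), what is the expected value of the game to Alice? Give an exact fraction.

-191/144

Against (11/12, 1/12), each row's expected payoff is a: -5; b: -19/6; c: 37/12.
Taking the (5/12, 1/6, 5/12)-weighted average: (5/12)·(-5) + (1/6)·(-19/6) + (5/12)·(37/12) = -191/144.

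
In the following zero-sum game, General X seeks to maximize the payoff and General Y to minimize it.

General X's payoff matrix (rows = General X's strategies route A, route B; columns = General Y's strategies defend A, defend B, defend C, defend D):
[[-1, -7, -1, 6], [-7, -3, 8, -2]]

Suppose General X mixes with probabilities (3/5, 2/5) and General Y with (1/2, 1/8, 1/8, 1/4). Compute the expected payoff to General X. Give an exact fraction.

Against (1/2, 1/8, 1/8, 1/4), each row's expected payoff is route A: 0; route B: -27/8.
Taking the (3/5, 2/5)-weighted average: (3/5)·(0) + (2/5)·(-27/8) = -27/20.

-27/20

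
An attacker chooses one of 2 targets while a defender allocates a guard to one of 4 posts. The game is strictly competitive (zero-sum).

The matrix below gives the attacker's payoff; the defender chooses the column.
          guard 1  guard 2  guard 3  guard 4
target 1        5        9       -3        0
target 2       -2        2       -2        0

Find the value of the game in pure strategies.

Row minima: -3, -2 → the attacker's maximin is -2.
Column maxima: 5, 9, -2, 0 → the defender's minimax is -2.
They coincide at (target 2, guard 3), so the value is -2.

-2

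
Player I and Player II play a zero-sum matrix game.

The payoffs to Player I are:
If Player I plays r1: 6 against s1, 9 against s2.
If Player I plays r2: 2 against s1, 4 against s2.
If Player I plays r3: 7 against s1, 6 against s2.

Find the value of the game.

Row r2 is strictly dominated by row r3, so Player I never plays it.
The remaining 2×2 game on (r1, r3) × (s1, s2) has no saddle point. Let Player I play r1 with probability p; indifference gives 6p + 7(1−p) = 9p + 6(1−p), so p = 1/4.
Similarly Player II's optimal q on s1 is 3/4, and the value is 6·(3/4) + (9)·(1/4) = 27/4.

27/4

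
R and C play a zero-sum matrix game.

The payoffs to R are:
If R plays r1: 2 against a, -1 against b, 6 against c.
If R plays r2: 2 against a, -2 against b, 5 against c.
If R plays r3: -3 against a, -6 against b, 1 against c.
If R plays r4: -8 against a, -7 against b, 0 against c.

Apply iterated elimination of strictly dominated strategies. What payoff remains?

-1

Column c is strictly dominated by a for C (2<6, 2<5, -3<1, -8<0); eliminate c.
Row r4 is strictly dominated by row r1 (2>-8, -1>-7); eliminate r4.
Column a is strictly dominated by b for C (-1<2, -2<2, -6<-3); eliminate a.
Row r2 is strictly dominated by row r1 (-1>-2); eliminate r2.
Row r3 is strictly dominated by row r1 (-1>-6); eliminate r3.
Only (r1, b) remains, with payoff -1.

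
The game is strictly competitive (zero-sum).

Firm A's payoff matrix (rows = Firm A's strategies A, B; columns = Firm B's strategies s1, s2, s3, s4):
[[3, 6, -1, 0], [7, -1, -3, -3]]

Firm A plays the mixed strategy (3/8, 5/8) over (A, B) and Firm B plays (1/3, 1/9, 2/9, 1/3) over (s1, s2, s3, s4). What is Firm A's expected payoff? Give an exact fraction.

Against (1/3, 1/9, 2/9, 1/3), each row's expected payoff is A: 13/9; B: 5/9.
Taking the (3/8, 5/8)-weighted average: (3/8)·(13/9) + (5/8)·(5/9) = 8/9.

8/9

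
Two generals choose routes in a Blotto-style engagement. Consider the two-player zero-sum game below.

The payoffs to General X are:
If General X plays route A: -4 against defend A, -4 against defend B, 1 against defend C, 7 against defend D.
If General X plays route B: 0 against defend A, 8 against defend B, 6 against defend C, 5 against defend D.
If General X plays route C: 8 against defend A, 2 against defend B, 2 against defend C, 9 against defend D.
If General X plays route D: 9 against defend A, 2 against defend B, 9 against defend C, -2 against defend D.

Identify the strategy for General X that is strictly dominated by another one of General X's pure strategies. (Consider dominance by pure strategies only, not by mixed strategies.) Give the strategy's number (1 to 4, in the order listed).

1

Compare route A with route C: 8 > -4, 2 > -4, 2 > 1, 9 > 7.
So route C strictly dominates route A for General X; route A is strictly dominated.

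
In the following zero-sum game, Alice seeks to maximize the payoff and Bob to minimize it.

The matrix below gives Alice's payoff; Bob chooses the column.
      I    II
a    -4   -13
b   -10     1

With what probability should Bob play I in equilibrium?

Row minima are -13 and -10, so Alice's maximin is -10; column maxima are -4 and 1, so Bob's minimax is -4. These differ, so the equilibrium is in mixed strategies.
Let Bob play I with probability q. Alice is indifferent when −4q − 13(1−q) = −10q + (1−q), giving q = 7/10.

7/10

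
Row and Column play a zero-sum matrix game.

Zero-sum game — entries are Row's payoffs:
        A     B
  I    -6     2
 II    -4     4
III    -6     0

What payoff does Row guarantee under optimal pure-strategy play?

Row minima: -6, -4, -6 → Row's maximin is -4.
Column maxima: -4, 4 → Column's minimax is -4.
They coincide at (II, A), so the value is -4.

-4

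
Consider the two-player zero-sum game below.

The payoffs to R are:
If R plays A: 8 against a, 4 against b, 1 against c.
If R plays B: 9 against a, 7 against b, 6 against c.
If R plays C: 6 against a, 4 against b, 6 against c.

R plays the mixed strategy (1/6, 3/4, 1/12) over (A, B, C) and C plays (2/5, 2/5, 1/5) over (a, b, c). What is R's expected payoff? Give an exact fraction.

209/30

Against (2/5, 2/5, 1/5), each row's expected payoff is A: 5; B: 38/5; C: 26/5.
Taking the (1/6, 3/4, 1/12)-weighted average: (1/6)·(5) + (3/4)·(38/5) + (1/12)·(26/5) = 209/30.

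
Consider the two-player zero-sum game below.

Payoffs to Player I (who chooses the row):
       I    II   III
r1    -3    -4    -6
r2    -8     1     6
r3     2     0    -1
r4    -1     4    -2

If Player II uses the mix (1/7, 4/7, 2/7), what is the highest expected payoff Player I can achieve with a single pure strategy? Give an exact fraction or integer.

11/7

r1: (-3)·(1/7) + (-4)·(4/7) + (-6)·(2/7) = -31/7.
r2: (-8)·(1/7) + (1)·(4/7) + (6)·(2/7) = 8/7.
r3: (2)·(1/7) + (0)·(4/7) + (-1)·(2/7) = 0.
r4: (-1)·(1/7) + (4)·(4/7) + (-2)·(2/7) = 11/7.
The best pure response is r4 with expected payoff 11/7.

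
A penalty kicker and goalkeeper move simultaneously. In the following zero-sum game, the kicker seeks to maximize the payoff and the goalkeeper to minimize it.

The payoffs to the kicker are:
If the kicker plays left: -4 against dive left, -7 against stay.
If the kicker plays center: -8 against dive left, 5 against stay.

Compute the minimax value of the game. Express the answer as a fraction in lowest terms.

-19/4

Row minima are -7 and -8, so the kicker's maximin is -7; column maxima are -4 and 5, so the goalkeeper's minimax is -4. These differ, so the equilibrium is in mixed strategies.
Let the kicker play left with probability p. The goalkeeper is indifferent when −4p − 8(1−p) = −7p + 5(1−p), giving p = 13/16.
Let the goalkeeper play dive left with probability q. The kicker is indifferent when −4q − 7(1−q) = −8q + 5(1−q), giving q = 3/4.
The value is -4·(3/4) + (-7)·(1/4) = -19/4.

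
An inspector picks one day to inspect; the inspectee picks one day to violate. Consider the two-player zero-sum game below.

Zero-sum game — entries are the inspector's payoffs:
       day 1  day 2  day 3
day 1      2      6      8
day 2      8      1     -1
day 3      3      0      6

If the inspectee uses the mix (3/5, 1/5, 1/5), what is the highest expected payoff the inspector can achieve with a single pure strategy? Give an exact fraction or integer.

24/5

day 1: (2)·(3/5) + (6)·(1/5) + (8)·(1/5) = 4.
day 2: (8)·(3/5) + (1)·(1/5) + (-1)·(1/5) = 24/5.
day 3: (3)·(3/5) + (0)·(1/5) + (6)·(1/5) = 3.
The best pure response is day 2 with expected payoff 24/5.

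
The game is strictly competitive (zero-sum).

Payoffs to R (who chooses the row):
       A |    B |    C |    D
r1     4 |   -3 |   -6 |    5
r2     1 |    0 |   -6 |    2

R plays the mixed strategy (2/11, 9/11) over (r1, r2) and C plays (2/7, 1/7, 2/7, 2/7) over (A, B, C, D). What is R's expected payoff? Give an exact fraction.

-48/77

Against (2/7, 1/7, 2/7, 2/7), each row's expected payoff is r1: 3/7; r2: -6/7.
Taking the (2/11, 9/11)-weighted average: (2/11)·(3/7) + (9/11)·(-6/7) = -48/77.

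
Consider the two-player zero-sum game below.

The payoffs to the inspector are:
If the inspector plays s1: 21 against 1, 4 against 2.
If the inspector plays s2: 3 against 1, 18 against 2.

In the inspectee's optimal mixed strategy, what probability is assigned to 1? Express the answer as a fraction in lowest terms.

Row minima are 4 and 3, so the inspector's maximin is 4; column maxima are 21 and 18, so the inspectee's minimax is 18. These differ, so the equilibrium is in mixed strategies.
Let the inspectee play 1 with probability q. The inspector is indifferent when 21q + 4(1−q) = 3q + 18(1−q), giving q = 7/16.

7/16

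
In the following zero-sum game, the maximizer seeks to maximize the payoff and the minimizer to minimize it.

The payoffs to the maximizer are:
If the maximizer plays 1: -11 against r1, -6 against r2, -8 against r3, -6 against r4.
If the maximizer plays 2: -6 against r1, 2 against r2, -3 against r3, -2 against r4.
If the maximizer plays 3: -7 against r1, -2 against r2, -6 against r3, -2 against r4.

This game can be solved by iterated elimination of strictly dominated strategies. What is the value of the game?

Column r2 is strictly dominated by r1 for the minimizer (-11<-6, -6<2, -7<-2); eliminate r2.
Column r4 is strictly dominated by r1 for the minimizer (-11<-6, -6<-2, -7<-2); eliminate r4.
Row 1 is strictly dominated by row 2 (-6>-11, -3>-8); eliminate 1.
Column r3 is strictly dominated by r1 for the minimizer (-6<-3, -7<-6); eliminate r3.
Row 3 is strictly dominated by row 2 (-6>-7); eliminate 3.
Only (2, r1) remains, with payoff -6.

-6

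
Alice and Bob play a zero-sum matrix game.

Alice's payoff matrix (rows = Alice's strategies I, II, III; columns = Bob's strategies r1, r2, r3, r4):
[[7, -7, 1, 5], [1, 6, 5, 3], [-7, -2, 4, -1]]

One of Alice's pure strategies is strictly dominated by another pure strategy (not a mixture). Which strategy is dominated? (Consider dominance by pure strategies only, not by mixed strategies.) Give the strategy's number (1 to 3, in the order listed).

3

Compare III with II: 1 > -7, 6 > -2, 5 > 4, 3 > -1.
So II strictly dominates III for Alice; III is strictly dominated.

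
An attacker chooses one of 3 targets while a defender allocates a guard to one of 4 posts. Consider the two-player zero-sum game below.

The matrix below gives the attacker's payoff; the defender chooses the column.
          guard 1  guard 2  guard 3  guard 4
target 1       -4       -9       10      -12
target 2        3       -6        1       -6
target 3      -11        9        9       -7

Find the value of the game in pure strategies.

Row minima: -12, -6, -11 → the attacker's maximin is -6.
Column maxima: 3, 9, 10, -6 → the defender's minimax is -6.
They coincide at (target 2, guard 4), so the value is -6.

-6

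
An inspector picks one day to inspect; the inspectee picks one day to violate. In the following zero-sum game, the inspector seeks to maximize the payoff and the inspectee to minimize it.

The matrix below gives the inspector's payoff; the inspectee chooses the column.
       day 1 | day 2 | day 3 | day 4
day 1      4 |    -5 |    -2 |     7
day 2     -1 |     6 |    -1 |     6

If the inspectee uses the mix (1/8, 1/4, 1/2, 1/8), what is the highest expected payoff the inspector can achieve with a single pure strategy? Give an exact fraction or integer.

13/8

day 1: (4)·(1/8) + (-5)·(1/4) + (-2)·(1/2) + (7)·(1/8) = -7/8.
day 2: (-1)·(1/8) + (6)·(1/4) + (-1)·(1/2) + (6)·(1/8) = 13/8.
The best pure response is day 2 with expected payoff 13/8.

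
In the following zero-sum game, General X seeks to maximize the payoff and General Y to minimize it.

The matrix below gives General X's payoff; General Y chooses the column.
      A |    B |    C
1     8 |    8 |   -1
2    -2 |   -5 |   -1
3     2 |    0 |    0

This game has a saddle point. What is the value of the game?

Row minima: -1, -5, 0 → General X's maximin is 0.
Column maxima: 8, 8, 0 → General Y's minimax is 0.
They coincide at (3, C), so the value is 0.

0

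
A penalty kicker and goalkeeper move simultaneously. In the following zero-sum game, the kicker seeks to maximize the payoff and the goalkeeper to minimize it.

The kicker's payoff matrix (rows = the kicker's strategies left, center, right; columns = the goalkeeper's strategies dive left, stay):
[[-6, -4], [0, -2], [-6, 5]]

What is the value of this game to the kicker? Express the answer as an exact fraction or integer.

-12/13

Row left is strictly dominated by row center, so the kicker never plays it.
The remaining 2×2 game on (center, right) × (dive left, stay) has no saddle point. Let the kicker play center with probability p; indifference gives −6(1−p) = −2p + 5(1−p), so p = 11/13.
Similarly the goalkeeper's optimal q on dive left is 7/13, and the value is 0·(7/13) + (-2)·(6/13) = -12/13.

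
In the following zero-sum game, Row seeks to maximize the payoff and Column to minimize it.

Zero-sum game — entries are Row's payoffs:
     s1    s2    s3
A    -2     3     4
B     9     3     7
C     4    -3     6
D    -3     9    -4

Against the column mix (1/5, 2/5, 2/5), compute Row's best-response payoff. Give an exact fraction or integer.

A: (-2)·(1/5) + (3)·(2/5) + (4)·(2/5) = 12/5.
B: (9)·(1/5) + (3)·(2/5) + (7)·(2/5) = 29/5.
C: (4)·(1/5) + (-3)·(2/5) + (6)·(2/5) = 2.
D: (-3)·(1/5) + (9)·(2/5) + (-4)·(2/5) = 7/5.
The best pure response is B with expected payoff 29/5.

29/5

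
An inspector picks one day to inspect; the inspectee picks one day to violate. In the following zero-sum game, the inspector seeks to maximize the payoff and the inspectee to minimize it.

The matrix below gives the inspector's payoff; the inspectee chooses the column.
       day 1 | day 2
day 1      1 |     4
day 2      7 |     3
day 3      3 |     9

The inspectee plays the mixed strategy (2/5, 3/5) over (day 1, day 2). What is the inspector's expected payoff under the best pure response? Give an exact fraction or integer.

33/5

day 1: (1)·(2/5) + (4)·(3/5) = 14/5.
day 2: (7)·(2/5) + (3)·(3/5) = 23/5.
day 3: (3)·(2/5) + (9)·(3/5) = 33/5.
The best pure response is day 3 with expected payoff 33/5.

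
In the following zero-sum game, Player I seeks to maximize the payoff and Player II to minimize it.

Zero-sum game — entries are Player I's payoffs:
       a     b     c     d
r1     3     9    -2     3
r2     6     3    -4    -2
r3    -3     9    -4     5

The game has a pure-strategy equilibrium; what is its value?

Row minima: -2, -4, -4 → Player I's maximin is -2.
Column maxima: 6, 9, -2, 5 → Player II's minimax is -2.
They coincide at (r1, c), so the value is -2.

-2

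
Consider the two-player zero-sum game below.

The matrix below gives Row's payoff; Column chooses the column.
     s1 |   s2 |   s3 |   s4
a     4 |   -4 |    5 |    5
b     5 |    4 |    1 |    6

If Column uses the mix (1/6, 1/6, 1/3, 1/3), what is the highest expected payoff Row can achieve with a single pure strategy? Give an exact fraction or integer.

a: (4)·(1/6) + (-4)·(1/6) + (5)·(1/3) + (5)·(1/3) = 10/3.
b: (5)·(1/6) + (4)·(1/6) + (1)·(1/3) + (6)·(1/3) = 23/6.
The best pure response is b with expected payoff 23/6.

23/6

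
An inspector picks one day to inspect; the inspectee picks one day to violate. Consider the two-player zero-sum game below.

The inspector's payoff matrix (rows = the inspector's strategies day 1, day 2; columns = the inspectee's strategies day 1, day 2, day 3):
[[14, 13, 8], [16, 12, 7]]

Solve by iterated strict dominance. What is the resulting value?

Column day 1 is strictly dominated by day 2 for the inspectee (13<14, 12<16); eliminate day 1.
Column day 2 is strictly dominated by day 3 for the inspectee (8<13, 7<12); eliminate day 2.
Row day 2 is strictly dominated by row day 1 (8>7); eliminate day 2.
Only (day 1, day 3) remains, with payoff 8.

8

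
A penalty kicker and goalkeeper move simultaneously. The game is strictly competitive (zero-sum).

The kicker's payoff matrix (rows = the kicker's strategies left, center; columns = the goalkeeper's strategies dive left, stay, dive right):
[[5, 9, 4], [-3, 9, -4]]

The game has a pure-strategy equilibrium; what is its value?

4

Row minima: 4, -4 → the kicker's maximin is 4.
Column maxima: 5, 9, 4 → the goalkeeper's minimax is 4.
They coincide at (left, dive right), so the value is 4.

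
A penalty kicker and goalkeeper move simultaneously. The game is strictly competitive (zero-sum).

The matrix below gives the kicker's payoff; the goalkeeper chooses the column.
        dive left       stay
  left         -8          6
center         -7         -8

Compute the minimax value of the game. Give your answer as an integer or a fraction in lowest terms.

-106/15

Row minima are -8 and -8, so the kicker's maximin is -8; column maxima are -7 and 6, so the goalkeeper's minimax is -7. These differ, so the equilibrium is in mixed strategies.
Let the kicker play left with probability p. The goalkeeper is indifferent when −8p − 7(1−p) = 6p − 8(1−p), giving p = 1/15.
Let the goalkeeper play dive left with probability q. The kicker is indifferent when −8q + 6(1−q) = −7q − 8(1−q), giving q = 14/15.
The value is -8·(14/15) + (6)·(1/15) = -106/15.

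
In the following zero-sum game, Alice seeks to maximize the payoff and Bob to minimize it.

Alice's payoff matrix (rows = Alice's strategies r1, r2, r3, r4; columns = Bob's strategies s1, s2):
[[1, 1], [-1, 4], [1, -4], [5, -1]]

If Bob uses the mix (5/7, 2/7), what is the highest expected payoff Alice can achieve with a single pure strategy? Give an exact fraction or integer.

23/7

r1: (1)·(5/7) + (1)·(2/7) = 1.
r2: (-1)·(5/7) + (4)·(2/7) = 3/7.
r3: (1)·(5/7) + (-4)·(2/7) = -3/7.
r4: (5)·(5/7) + (-1)·(2/7) = 23/7.
The best pure response is r4 with expected payoff 23/7.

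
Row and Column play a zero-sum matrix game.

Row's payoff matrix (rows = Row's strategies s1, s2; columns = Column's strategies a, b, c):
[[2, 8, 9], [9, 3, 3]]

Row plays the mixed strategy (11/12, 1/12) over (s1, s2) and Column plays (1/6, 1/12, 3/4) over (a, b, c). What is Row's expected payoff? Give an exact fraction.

119/16

Against (1/6, 1/12, 3/4), each row's expected payoff is s1: 31/4; s2: 4.
Taking the (11/12, 1/12)-weighted average: (11/12)·(31/4) + (1/12)·(4) = 119/16.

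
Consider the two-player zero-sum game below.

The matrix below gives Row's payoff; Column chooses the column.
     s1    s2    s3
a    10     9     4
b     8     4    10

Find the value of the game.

74/11

Column s1 is strictly dominated by s2 for Column (it gives Row more in every row).
The remaining 2×2 game on (a, b) × (s2, s3) has no saddle point. Let Row play a with probability p; indifference gives 9p + 4(1−p) = 4p + 10(1−p), so p = 6/11.
Similarly Column's optimal q on s2 is 6/11, and the value is 9·(6/11) + (4)·(5/11) = 74/11.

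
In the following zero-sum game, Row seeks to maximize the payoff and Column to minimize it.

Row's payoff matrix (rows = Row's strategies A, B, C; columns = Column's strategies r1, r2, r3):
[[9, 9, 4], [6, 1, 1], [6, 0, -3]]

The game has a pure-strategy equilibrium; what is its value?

4

Row minima: 4, 1, -3 → Row's maximin is 4.
Column maxima: 9, 9, 4 → Column's minimax is 4.
They coincide at (A, r3), so the value is 4.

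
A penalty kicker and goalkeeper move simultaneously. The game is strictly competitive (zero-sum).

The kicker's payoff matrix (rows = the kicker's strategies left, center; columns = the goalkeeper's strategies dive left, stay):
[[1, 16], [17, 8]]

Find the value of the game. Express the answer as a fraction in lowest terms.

11

Row minima are 1 and 8, so the kicker's maximin is 8; column maxima are 17 and 16, so the goalkeeper's minimax is 16. These differ, so the equilibrium is in mixed strategies.
Let the kicker play left with probability p. The goalkeeper is indifferent when p + 17(1−p) = 16p + 8(1−p), giving p = 3/8.
Let the goalkeeper play dive left with probability q. The kicker is indifferent when q + 16(1−q) = 17q + 8(1−q), giving q = 1/3.
The value is 1·(1/3) + (16)·(2/3) = 11.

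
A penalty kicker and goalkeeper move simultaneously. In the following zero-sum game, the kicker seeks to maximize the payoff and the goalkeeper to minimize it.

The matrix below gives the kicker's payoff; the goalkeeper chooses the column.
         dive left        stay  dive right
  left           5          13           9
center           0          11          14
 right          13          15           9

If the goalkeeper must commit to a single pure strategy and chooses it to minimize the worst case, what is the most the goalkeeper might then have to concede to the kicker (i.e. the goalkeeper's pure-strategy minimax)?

The worst case (largest entry) in each column is dive left: 13, stay: 15, dive right: 14.
The best (smallest) of these is 13.

13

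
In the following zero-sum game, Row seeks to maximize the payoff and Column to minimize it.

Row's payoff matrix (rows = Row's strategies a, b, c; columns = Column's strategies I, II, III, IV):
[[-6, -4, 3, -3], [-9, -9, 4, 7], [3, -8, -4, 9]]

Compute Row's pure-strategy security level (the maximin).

The worst-case payoff for each row is a: -6, b: -9, c: -8.
The best of these is -6.

-6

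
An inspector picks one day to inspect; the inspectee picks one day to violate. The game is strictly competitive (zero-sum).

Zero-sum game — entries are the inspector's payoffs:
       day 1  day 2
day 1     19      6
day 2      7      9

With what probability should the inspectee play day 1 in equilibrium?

Row minima are 6 and 7, so the inspector's maximin is 7; column maxima are 19 and 9, so the inspectee's minimax is 9. These differ, so the equilibrium is in mixed strategies.
Let the inspectee play day 1 with probability q. The inspector is indifferent when 19q + 6(1−q) = 7q + 9(1−q), giving q = 1/5.

1/5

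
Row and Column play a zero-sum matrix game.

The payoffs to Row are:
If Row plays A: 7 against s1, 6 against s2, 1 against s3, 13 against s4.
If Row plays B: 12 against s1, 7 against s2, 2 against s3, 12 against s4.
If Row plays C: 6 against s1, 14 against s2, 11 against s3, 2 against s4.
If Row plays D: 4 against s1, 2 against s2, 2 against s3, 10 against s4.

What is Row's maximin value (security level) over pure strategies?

2

The worst-case payoff for each row is A: 1, B: 2, C: 2, D: 2.
The best of these is 2.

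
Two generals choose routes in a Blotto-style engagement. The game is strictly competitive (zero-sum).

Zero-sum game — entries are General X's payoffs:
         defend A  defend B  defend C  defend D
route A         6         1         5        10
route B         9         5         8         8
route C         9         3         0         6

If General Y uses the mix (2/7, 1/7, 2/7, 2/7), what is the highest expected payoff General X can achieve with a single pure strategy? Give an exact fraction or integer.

route A: (6)·(2/7) + (1)·(1/7) + (5)·(2/7) + (10)·(2/7) = 43/7.
route B: (9)·(2/7) + (5)·(1/7) + (8)·(2/7) + (8)·(2/7) = 55/7.
route C: (9)·(2/7) + (3)·(1/7) + (0)·(2/7) + (6)·(2/7) = 33/7.
The best pure response is route B with expected payoff 55/7.

55/7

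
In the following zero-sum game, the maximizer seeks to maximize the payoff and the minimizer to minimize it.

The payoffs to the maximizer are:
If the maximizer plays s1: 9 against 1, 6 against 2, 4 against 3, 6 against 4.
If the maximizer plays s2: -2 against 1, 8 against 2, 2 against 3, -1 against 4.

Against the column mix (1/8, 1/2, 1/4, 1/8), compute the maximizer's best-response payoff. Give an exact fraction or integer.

s1: (9)·(1/8) + (6)·(1/2) + (4)·(1/4) + (6)·(1/8) = 47/8.
s2: (-2)·(1/8) + (8)·(1/2) + (2)·(1/4) + (-1)·(1/8) = 33/8.
The best pure response is s1 with expected payoff 47/8.

47/8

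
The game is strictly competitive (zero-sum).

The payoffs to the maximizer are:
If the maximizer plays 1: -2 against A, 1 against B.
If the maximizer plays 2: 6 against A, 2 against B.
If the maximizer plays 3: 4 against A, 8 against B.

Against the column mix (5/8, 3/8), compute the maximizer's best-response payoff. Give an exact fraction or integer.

1: (-2)·(5/8) + (1)·(3/8) = -7/8.
2: (6)·(5/8) + (2)·(3/8) = 9/2.
3: (4)·(5/8) + (8)·(3/8) = 11/2.
The best pure response is 3 with expected payoff 11/2.

11/2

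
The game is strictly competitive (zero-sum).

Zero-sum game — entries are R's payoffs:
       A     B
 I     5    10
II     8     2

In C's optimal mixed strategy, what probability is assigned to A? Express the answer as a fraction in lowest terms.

8/11

Row minima are 5 and 2, so R's maximin is 5; column maxima are 8 and 10, so C's minimax is 8. These differ, so the equilibrium is in mixed strategies.
Let C play A with probability q. R is indifferent when 5q + 10(1−q) = 8q + 2(1−q), giving q = 8/11.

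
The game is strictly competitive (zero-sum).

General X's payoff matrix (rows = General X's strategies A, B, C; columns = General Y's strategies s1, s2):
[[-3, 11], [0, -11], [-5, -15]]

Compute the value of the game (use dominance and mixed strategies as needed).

Row C is strictly dominated by row B, so General X never plays it.
The remaining 2×2 game on (A, B) × (s1, s2) has no saddle point. Let General X play A with probability p; indifference gives −3p = 11p − 11(1−p), so p = 11/25.
Similarly General Y's optimal q on s1 is 22/25, and the value is -3·(22/25) + (11)·(3/25) = -33/25.

-33/25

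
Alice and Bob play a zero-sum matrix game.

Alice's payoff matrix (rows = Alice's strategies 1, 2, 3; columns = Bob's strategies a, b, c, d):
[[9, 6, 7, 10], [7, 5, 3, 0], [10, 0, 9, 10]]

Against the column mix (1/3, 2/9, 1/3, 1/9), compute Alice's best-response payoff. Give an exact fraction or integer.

1: (9)·(1/3) + (6)·(2/9) + (7)·(1/3) + (10)·(1/9) = 70/9.
2: (7)·(1/3) + (5)·(2/9) + (3)·(1/3) + (0)·(1/9) = 40/9.
3: (10)·(1/3) + (0)·(2/9) + (9)·(1/3) + (10)·(1/9) = 67/9.
The best pure response is 1 with expected payoff 70/9.

70/9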